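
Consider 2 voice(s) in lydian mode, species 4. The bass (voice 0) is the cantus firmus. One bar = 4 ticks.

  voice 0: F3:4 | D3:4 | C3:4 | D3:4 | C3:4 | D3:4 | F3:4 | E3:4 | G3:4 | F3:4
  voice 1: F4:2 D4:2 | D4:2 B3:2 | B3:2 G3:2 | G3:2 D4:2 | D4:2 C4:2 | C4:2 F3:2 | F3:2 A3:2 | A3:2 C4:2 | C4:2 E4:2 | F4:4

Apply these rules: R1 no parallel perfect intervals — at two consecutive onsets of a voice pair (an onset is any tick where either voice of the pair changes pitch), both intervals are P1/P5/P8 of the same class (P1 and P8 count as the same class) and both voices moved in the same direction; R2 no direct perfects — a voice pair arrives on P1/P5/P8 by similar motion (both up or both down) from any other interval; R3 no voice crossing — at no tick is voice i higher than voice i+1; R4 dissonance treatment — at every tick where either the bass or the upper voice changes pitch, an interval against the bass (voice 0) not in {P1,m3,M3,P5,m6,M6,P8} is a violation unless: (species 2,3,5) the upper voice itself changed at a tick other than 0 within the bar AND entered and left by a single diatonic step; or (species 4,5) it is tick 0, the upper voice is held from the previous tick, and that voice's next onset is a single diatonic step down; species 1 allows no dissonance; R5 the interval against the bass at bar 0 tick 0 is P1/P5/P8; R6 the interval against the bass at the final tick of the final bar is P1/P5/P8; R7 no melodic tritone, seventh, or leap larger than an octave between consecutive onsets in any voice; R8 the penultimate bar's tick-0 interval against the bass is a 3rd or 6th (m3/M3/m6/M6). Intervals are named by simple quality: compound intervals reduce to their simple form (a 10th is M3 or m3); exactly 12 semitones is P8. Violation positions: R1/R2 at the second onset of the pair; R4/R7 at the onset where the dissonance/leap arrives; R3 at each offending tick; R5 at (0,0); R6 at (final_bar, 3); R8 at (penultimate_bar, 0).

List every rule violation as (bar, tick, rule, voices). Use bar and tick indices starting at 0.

bar 0: v0=F3 v1=F4 downbeat P8
bar 1: v0=D3 v1=D4 downbeat P8
bar 2: v0=C3 v1=B3 downbeat M7
bar 3: v0=D3 v1=G3 downbeat P4
bar 4: v0=C3 v1=D4 downbeat M2
bar 5: v0=D3 v1=C4 downbeat m7
bar 6: v0=F3 v1=F3 downbeat P1
bar 7: v0=E3 v1=A3 downbeat P4
bar 8: v0=G3 v1=C4 downbeat P4
bar 9: v0=F3 v1=F4 downbeat P8
  -> R4 @ bar 2 tick 0 v(0, 1): C3/B3 M7 untreated
  -> R4 @ bar 3 tick 0 v(0, 1): D3/G3 P4 untreated
  -> R4 @ bar 5 tick 0 v(0, 1): D3/C4 m7 untreated
  -> R4 @ bar 7 tick 0 v(0, 1): E3/A3 P4 untreated
  -> R4 @ bar 8 tick 0 v(0, 1): G3/C4 P4 untreated
  -> R8 @ bar 8 tick 0 v(0, 1): penult P4 not 3rd/6th

(2, 0, R4, (0, 1))
(3, 0, R4, (0, 1))
(5, 0, R4, (0, 1))
(7, 0, R4, (0, 1))
(8, 0, R4, (0, 1))
(8, 0, R8, (0, 1))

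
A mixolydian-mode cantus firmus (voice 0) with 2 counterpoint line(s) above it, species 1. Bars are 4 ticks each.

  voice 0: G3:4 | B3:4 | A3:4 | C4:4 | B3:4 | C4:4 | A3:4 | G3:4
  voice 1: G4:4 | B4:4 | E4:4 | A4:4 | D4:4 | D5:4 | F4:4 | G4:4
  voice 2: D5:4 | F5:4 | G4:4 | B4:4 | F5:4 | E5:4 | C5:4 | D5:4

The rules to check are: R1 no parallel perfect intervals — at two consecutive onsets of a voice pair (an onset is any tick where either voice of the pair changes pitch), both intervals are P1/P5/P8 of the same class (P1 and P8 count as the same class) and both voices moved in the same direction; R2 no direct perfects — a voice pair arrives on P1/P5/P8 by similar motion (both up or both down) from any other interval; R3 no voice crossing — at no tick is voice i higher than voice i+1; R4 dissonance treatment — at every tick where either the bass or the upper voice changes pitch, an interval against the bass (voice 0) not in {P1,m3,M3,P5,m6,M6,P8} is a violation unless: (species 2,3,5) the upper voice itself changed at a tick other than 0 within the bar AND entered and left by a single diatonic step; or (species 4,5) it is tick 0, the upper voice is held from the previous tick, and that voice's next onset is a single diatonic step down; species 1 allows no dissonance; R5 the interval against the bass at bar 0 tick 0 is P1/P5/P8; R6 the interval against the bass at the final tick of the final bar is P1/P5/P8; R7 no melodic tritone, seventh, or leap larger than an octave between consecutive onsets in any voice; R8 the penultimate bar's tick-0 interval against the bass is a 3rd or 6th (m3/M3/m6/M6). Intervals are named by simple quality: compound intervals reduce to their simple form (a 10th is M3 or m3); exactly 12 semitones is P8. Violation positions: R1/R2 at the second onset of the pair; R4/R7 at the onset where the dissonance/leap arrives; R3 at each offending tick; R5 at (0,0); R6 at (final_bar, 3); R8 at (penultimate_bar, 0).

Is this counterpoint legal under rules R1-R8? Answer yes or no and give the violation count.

bar 0: v0=G3 v1=G4 v2=D5 (P5)
bar 1: v0=B3 v1=B4 v2=F5 (TT)
bar 2: v0=A3 v1=E4 v2=G4 (m7)
bar 3: v0=C4 v1=A4 v2=B4 (M7)
bar 4: v0=B3 v1=D4 v2=F5 (TT)
bar 5: v0=C4 v1=D5 v2=E5 (M3)
bar 6: v0=A3 v1=F4 v2=C5 (m3)
bar 7: v0=G3 v1=G4 v2=D5 (P5)
  R1 @ bar1.0: G3/G4 P8 -> B3/B4 P8 similar
  R4 @ bar1.0: B3/F5 TT untreated
  R2 @ bar2.0: B3/B4 P8 -> A3/E4 P5 similar
  R4 @ bar2.0: A3/G4 m7 untreated
  R7 @ bar2.0: F5->G4 leap 10st
  R4 @ bar3.0: C4/B4 M7 untreated
  R4 @ bar4.0: B3/F5 TT untreated
  R7 @ bar4.0: B4->F5 leap 6st
  R4 @ bar5.0: C4/D5 M2 untreated
  R2 @ bar6.0: D5/E5 M2 -> F4/C5 P5 similar
  R1 @ bar7.0: F4/C5 P5 -> G4/D5 P5 similar

No (11 violations)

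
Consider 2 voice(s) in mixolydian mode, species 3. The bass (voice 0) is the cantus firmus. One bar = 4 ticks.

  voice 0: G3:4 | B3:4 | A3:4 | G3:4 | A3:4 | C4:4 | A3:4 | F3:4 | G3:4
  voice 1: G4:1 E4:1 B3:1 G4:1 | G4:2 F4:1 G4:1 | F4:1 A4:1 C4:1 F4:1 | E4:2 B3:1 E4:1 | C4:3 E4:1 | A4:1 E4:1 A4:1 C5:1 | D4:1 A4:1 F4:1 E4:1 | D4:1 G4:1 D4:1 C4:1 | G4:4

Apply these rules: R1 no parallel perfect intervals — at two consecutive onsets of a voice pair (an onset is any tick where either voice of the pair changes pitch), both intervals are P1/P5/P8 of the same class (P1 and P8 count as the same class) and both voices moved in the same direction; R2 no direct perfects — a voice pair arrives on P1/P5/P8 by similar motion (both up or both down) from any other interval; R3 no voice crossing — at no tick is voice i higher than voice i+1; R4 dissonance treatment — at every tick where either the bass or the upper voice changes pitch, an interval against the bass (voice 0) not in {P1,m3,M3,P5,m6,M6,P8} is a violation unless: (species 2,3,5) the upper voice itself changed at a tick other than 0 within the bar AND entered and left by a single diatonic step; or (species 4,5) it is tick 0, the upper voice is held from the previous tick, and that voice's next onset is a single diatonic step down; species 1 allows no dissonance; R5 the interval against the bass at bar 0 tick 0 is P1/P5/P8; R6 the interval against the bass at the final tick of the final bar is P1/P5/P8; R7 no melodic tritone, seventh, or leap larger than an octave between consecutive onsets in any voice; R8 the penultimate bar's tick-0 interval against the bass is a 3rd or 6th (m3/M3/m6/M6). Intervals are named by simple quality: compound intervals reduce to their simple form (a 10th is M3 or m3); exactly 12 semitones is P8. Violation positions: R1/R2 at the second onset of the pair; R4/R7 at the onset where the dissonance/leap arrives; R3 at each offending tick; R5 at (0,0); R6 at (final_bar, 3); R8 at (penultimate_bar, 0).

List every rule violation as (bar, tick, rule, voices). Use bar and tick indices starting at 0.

(6, 0, R4, (0, 1))
(6, 0, R7, (1,))
(7, 1, R4, (0, 1))
(8, 0, R2, (0, 1))

bar 0: v0=G3 v1=G4 downbeat P8
bar 1: v0=B3 v1=G4 downbeat m6
bar 2: v0=A3 v1=F4 downbeat m6
bar 3: v0=G3 v1=E4 downbeat M6
bar 4: v0=A3 v1=C4 downbeat m3
bar 5: v0=C4 v1=A4 downbeat M6
bar 6: v0=A3 v1=D4 downbeat P4
bar 7: v0=F3 v1=D4 downbeat M6
bar 8: v0=G3 v1=G4 downbeat P8
  -> R4 @ bar 6 tick 0 v(0, 1): A3/D4 P4 untreated
  -> R7 @ bar 6 tick 0 v(1,): C5->D4 leap 10st
  -> R4 @ bar 7 tick 1 v(0, 1): F3/G4 M2 untreated
  -> R2 @ bar 8 tick 0 v(0, 1): F3/C4 P5 -> G3/G4 P8 similar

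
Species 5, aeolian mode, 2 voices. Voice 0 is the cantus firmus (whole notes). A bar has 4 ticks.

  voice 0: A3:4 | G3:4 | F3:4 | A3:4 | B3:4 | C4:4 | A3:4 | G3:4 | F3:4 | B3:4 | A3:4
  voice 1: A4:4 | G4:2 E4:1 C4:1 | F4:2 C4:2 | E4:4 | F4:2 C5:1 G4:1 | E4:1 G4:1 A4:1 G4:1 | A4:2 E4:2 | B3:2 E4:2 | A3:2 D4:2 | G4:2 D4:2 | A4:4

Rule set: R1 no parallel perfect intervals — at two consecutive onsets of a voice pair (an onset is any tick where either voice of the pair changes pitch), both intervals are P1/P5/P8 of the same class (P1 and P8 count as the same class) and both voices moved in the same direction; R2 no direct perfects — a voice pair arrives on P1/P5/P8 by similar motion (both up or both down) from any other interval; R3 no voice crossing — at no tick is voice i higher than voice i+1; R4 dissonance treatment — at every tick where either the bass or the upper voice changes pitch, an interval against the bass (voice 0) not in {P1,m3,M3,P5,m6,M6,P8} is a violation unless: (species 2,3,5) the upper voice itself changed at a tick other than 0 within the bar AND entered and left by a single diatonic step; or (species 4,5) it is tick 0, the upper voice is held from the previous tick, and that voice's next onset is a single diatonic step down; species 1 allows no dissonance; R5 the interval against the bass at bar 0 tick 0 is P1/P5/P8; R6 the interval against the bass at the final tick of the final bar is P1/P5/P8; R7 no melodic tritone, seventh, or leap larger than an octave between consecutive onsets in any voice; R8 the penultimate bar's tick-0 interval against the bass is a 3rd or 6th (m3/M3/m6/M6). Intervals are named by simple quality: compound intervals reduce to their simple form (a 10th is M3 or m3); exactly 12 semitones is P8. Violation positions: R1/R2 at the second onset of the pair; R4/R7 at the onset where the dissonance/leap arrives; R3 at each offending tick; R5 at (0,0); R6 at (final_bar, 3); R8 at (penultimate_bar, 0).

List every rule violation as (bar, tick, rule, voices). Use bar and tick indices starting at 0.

(1, 0, R1, (0, 1))
(1, 3, R4, (0, 1))
(3, 0, R1, (0, 1))
(4, 0, R4, (0, 1))
(4, 2, R4, (0, 1))
(9, 0, R7, (0,))

bar 0: v0=A3 v1=A4 downbeat P8
bar 1: v0=G3 v1=G4 downbeat P8
bar 2: v0=F3 v1=F4 downbeat P8
bar 3: v0=A3 v1=E4 downbeat P5
bar 4: v0=B3 v1=F4 downbeat TT
bar 5: v0=C4 v1=E4 downbeat M3
bar 6: v0=A3 v1=A4 downbeat P8
bar 7: v0=G3 v1=B3 downbeat M3
bar 8: v0=F3 v1=A3 downbeat M3
bar 9: v0=B3 v1=G4 downbeat m6
bar 10: v0=A3 v1=A4 downbeat P8
  -> R1 @ bar 1 tick 0 v(0, 1): A3/A4 P8 -> G3/G4 P8 similar
  -> R4 @ bar 1 tick 3 v(0, 1): G3/C4 P4 untreated
  -> R1 @ bar 3 tick 0 v(0, 1): F3/C4 P5 -> A3/E4 P5 similar
  -> R4 @ bar 4 tick 0 v(0, 1): B3/F4 TT untreated
  -> R4 @ bar 4 tick 2 v(0, 1): B3/C5 m2 untreated
  -> R7 @ bar 9 tick 0 v(0,): F3->B3 leap 6st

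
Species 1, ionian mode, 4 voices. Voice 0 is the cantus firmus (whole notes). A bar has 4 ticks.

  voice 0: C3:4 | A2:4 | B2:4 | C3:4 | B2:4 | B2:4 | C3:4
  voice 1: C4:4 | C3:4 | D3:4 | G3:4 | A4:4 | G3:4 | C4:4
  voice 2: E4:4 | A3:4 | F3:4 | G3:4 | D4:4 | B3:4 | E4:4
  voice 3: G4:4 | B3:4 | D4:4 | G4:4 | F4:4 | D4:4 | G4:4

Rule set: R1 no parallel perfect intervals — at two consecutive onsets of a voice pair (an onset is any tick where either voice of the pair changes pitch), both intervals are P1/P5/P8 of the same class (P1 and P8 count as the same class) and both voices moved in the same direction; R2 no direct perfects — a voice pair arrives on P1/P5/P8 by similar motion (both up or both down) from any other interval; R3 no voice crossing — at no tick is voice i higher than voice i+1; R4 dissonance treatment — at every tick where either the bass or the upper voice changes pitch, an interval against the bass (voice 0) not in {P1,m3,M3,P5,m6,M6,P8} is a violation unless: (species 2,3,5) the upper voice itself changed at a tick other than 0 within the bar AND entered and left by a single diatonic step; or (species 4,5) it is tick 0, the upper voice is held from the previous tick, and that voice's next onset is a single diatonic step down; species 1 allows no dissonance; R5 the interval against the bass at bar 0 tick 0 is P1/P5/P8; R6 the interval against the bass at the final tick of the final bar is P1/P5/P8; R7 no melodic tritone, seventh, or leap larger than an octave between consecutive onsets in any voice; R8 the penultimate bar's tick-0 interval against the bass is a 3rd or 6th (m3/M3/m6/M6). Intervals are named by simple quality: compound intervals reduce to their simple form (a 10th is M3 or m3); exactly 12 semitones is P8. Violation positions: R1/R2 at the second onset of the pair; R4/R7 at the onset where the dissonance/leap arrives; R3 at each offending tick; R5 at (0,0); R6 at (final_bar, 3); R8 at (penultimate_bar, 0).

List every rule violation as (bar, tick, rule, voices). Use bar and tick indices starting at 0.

bar 0: v0=C3 v1=C4 v2=E4 v3=G4 downbeat P5
bar 1: v0=A2 v1=C3 v2=A3 v3=B3 downbeat M2
bar 2: v0=B2 v1=D3 v2=F3 v3=D4 downbeat m3
bar 3: v0=C3 v1=G3 v2=G3 v3=G4 downbeat P5
bar 4: v0=B2 v1=A4 v2=D4 v3=F4 downbeat TT
bar 5: v0=B2 v1=G3 v2=B3 v3=D4 downbeat m3
bar 6: v0=C3 v1=C4 v2=E4 v3=G4 downbeat P5
  -> R5 @ bar 0 tick 0 v(0, 2): opens on M3
  -> R2 @ bar 1 tick 0 v(0, 2): C3/E4 M3 -> A2/A3 P8 similar
  -> R4 @ bar 1 tick 0 v(0, 3): A2/B3 M2 untreated
  -> R2 @ bar 2 tick 0 v(1, 3): C3/B3 M7 -> D3/D4 P8 similar
  -> R4 @ bar 2 tick 0 v(0, 2): B2/F3 TT untreated
  -> R1 @ bar 3 tick 0 v(1, 3): D3/D4 P8 -> G3/G4 P8 similar
  -> R2 @ bar 3 tick 0 v(0, 1): B2/D3 m3 -> C3/G3 P5 similar
  -> R2 @ bar 3 tick 0 v(0, 2): B2/F3 TT -> C3/G3 P5 similar
  -> R2 @ bar 3 tick 0 v(0, 3): B2/D4 m3 -> C3/G4 P5 similar
  -> R2 @ bar 3 tick 0 v(1, 2): D3/F3 m3 -> G3/G3 P1 similar
  -> R2 @ bar 3 tick 0 v(2, 3): F3/D4 M6 -> G3/G4 P8 similar
  -> R2 @ bar 4 tick 0 v(1, 2): G3/G3 P1 -> A4/D4 P5 similar
  -> R3 @ bar 4 tick 0 v(1, 2): A4 above D4
  -> R4 @ bar 4 tick 0 v(0, 1): B2/A4 m7 untreated
  -> R4 @ bar 4 tick 0 v(0, 3): B2/F4 TT untreated
  -> R7 @ bar 4 tick 0 v(1,): G3->A4 leap 14st
  -> R3 @ bar 4 tick 1 v(1, 2): A4 above D4
  -> R3 @ bar 4 tick 2 v(1, 2): A4 above D4
  -> R3 @ bar 4 tick 3 v(1, 2): A4 above D4
  -> R2 @ bar 5 tick 0 v(1, 3): A4/F4 M3 -> G3/D4 P5 similar
  -> R7 @ bar 5 tick 0 v(1,): A4->G3 leap 14st
  -> R8 @ bar 5 tick 0 v(0, 2): penult P8 not 3rd/6th
  -> R1 @ bar 6 tick 0 v(1, 3): G3/D4 P5 -> C4/G4 P5 similar
  -> R2 @ bar 6 tick 0 v(0, 1): B2/G3 m6 -> C3/C4 P8 similar
  -> R2 @ bar 6 tick 0 v(0, 3): B2/D4 m3 -> C3/G4 P5 similar
  -> R6 @ bar 6 tick 3 v(0, 2): closes on M3

(0, 0, R5, (0, 2))
(1, 0, R2, (0, 2))
(1, 0, R4, (0, 3))
(2, 0, R2, (1, 3))
(2, 0, R4, (0, 2))
(3, 0, R1, (1, 3))
(3, 0, R2, (0, 1))
(3, 0, R2, (0, 2))
(3, 0, R2, (0, 3))
(3, 0, R2, (1, 2))
(3, 0, R2, (2, 3))
(4, 0, R2, (1, 2))
(4, 0, R3, (1, 2))
(4, 0, R4, (0, 1))
(4, 0, R4, (0, 3))
(4, 0, R7, (1,))
(4, 1, R3, (1, 2))
(4, 2, R3, (1, 2))
(4, 3, R3, (1, 2))
(5, 0, R2, (1, 3))
(5, 0, R7, (1,))
(5, 0, R8, (0, 2))
(6, 0, R1, (1, 3))
(6, 0, R2, (0, 1))
(6, 0, R2, (0, 3))
(6, 3, R6, (0, 2))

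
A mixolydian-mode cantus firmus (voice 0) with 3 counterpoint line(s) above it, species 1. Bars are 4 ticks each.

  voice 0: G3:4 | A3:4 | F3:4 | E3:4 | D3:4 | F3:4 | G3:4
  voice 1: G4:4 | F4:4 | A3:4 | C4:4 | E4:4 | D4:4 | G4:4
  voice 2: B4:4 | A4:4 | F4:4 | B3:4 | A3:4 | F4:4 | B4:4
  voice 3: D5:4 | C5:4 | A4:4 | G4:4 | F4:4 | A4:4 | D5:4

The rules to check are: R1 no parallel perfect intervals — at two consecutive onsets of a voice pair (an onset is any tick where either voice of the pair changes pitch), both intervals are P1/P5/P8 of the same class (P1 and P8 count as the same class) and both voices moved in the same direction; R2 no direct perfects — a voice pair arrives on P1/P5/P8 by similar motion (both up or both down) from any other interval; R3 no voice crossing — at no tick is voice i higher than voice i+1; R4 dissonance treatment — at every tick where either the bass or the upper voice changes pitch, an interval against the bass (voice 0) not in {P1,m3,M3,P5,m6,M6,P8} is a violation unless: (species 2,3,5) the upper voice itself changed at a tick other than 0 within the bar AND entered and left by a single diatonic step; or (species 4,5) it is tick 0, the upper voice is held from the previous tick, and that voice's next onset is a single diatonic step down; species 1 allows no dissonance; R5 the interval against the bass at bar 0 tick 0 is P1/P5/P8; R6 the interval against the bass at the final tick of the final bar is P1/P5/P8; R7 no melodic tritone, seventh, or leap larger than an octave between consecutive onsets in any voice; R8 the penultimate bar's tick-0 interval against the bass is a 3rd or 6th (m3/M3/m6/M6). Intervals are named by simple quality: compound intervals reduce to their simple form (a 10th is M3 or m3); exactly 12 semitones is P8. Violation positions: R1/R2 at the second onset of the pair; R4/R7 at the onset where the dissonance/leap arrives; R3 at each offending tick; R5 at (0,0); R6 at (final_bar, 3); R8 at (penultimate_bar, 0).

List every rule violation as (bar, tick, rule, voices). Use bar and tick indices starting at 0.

(0, 0, R5, (0, 2))
(1, 0, R1, (1, 3))
(2, 0, R1, (0, 2))
(2, 0, R2, (1, 3))
(3, 0, R2, (0, 2))
(3, 0, R3, (1, 2))
(3, 0, R7, (2,))
(3, 1, R3, (1, 2))
(3, 2, R3, (1, 2))
(3, 3, R3, (1, 2))
(4, 0, R1, (0, 2))
(4, 0, R3, (1, 2))
(4, 0, R4, (0, 1))
(4, 1, R3, (1, 2))
(4, 2, R3, (1, 2))
(4, 3, R3, (1, 2))
(5, 0, R2, (0, 2))
(5, 0, R8, (0, 2))
(6, 0, R1, (1, 3))
(6, 0, R2, (0, 1))
(6, 0, R2, (0, 3))
(6, 0, R7, (2,))
(6, 3, R6, (0, 2))

bar 0: v0=G3 v1=G4 v2=B4 v3=D5 downbeat P5
bar 1: v0=A3 v1=F4 v2=A4 v3=C5 downbeat m3
bar 2: v0=F3 v1=A3 v2=F4 v3=A4 downbeat M3
bar 3: v0=E3 v1=C4 v2=B3 v3=G4 downbeat m3
bar 4: v0=D3 v1=E4 v2=A3 v3=F4 downbeat m3
bar 5: v0=F3 v1=D4 v2=F4 v3=A4 downbeat M3
bar 6: v0=G3 v1=G4 v2=B4 v3=D5 downbeat P5
  -> R5 @ bar 0 tick 0 v(0, 2): opens on M3
  -> R1 @ bar 1 tick 0 v(1, 3): G4/D5 P5 -> F4/C5 P5 similar
  -> R1 @ bar 2 tick 0 v(0, 2): A3/A4 P8 -> F3/F4 P8 similar
  -> R2 @ bar 2 tick 0 v(1, 3): F4/C5 P5 -> A3/A4 P8 similar
  -> R2 @ bar 3 tick 0 v(0, 2): F3/F4 P8 -> E3/B3 P5 similar
  -> R3 @ bar 3 tick 0 v(1, 2): C4 above B3
  -> R7 @ bar 3 tick 0 v(2,): F4->B3 leap 6st
  -> R3 @ bar 3 tick 1 v(1, 2): C4 above B3
  -> R3 @ bar 3 tick 2 v(1, 2): C4 above B3
  -> R3 @ bar 3 tick 3 v(1, 2): C4 above B3
  -> R1 @ bar 4 tick 0 v(0, 2): E3/B3 P5 -> D3/A3 P5 similar
  -> R3 @ bar 4 tick 0 v(1, 2): E4 above A3
  -> R4 @ bar 4 tick 0 v(0, 1): D3/E4 M2 untreated
  -> R3 @ bar 4 tick 1 v(1, 2): E4 above A3
  -> R3 @ bar 4 tick 2 v(1, 2): E4 above A3
  -> R3 @ bar 4 tick 3 v(1, 2): E4 above A3
  -> R2 @ bar 5 tick 0 v(0, 2): D3/A3 P5 -> F3/F4 P8 similar
  -> R8 @ bar 5 tick 0 v(0, 2): penult P8 not 3rd/6th
  -> R1 @ bar 6 tick 0 v(1, 3): D4/A4 P5 -> G4/D5 P5 similar
  -> R2 @ bar 6 tick 0 v(0, 1): F3/D4 M6 -> G3/G4 P8 similar
  -> R2 @ bar 6 tick 0 v(0, 3): F3/A4 M3 -> G3/D5 P5 similar
  -> R7 @ bar 6 tick 0 v(2,): F4->B4 leap 6st
  -> R6 @ bar 6 tick 3 v(0, 2): closes on M3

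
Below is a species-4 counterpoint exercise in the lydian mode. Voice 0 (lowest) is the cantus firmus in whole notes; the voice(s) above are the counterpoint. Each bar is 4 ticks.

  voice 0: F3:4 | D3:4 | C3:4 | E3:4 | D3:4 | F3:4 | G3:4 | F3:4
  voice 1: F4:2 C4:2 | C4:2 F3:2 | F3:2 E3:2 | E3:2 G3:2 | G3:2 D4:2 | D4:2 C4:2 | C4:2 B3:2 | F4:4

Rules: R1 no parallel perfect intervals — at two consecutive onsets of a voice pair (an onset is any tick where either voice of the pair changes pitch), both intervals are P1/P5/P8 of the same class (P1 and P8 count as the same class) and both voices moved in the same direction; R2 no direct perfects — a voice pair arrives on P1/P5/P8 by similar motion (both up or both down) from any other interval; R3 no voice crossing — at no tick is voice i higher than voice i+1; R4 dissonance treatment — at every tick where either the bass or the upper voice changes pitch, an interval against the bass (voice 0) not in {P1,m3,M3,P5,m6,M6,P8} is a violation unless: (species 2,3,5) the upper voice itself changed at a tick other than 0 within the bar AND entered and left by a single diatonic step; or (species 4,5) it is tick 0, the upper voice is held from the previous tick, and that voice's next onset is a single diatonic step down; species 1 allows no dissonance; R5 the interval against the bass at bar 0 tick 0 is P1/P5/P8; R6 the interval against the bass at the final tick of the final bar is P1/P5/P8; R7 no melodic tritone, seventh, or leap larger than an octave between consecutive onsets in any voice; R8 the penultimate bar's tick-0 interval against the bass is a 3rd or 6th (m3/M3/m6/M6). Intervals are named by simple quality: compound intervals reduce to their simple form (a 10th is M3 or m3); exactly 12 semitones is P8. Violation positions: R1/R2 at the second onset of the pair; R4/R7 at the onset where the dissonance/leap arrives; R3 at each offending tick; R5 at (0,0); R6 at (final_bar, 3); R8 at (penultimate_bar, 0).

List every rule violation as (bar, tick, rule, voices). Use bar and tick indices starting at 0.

bar 0: v0=F3 v1=F4 downbeat P8
bar 1: v0=D3 v1=C4 downbeat m7
bar 2: v0=C3 v1=F3 downbeat P4
bar 3: v0=E3 v1=E3 downbeat P1
bar 4: v0=D3 v1=G3 downbeat P4
bar 5: v0=F3 v1=D4 downbeat M6
bar 6: v0=G3 v1=C4 downbeat P4
bar 7: v0=F3 v1=F4 downbeat P8
  -> R4 @ bar 1 tick 0 v(0, 1): D3/C4 m7 untreated
  -> R4 @ bar 4 tick 0 v(0, 1): D3/G3 P4 untreated
  -> R8 @ bar 6 tick 0 v(0, 1): penult P4 not 3rd/6th
  -> R7 @ bar 7 tick 0 v(1,): B3->F4 leap 6st

(1, 0, R4, (0, 1))
(4, 0, R4, (0, 1))
(6, 0, R8, (0, 1))
(7, 0, R7, (1,))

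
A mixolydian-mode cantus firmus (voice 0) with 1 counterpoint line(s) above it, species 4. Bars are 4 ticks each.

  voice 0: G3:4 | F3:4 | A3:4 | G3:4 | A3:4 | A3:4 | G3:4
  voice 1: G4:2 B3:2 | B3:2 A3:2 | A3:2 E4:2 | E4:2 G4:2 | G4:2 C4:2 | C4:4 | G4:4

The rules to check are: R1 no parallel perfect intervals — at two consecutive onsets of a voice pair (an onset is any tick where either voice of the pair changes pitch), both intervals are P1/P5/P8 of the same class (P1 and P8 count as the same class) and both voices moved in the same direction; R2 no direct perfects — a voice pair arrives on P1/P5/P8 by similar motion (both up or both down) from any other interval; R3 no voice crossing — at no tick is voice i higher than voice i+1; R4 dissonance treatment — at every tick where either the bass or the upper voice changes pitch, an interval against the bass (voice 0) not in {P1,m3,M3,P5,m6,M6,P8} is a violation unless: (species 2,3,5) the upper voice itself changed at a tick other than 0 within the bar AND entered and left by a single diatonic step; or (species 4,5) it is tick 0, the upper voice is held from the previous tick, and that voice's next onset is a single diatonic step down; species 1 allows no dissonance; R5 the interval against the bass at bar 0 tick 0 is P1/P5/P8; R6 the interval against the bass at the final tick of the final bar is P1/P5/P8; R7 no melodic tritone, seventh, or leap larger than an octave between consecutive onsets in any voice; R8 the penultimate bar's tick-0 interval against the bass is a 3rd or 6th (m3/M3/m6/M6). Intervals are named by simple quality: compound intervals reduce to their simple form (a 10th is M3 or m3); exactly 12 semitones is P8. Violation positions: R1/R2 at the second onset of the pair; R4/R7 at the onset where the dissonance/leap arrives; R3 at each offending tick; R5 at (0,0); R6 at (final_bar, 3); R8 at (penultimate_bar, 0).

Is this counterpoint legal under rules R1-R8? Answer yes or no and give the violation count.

No (1 violations)

bar 0: v0=G3 v1=G4 (P8)
bar 1: v0=F3 v1=B3 (TT)
bar 2: v0=A3 v1=A3 (P1)
bar 3: v0=G3 v1=E4 (M6)
bar 4: v0=A3 v1=G4 (m7)
bar 5: v0=A3 v1=C4 (m3)
bar 6: v0=G3 v1=G4 (P8)
  R4 @ bar4.0: A3/G4 m7 untreated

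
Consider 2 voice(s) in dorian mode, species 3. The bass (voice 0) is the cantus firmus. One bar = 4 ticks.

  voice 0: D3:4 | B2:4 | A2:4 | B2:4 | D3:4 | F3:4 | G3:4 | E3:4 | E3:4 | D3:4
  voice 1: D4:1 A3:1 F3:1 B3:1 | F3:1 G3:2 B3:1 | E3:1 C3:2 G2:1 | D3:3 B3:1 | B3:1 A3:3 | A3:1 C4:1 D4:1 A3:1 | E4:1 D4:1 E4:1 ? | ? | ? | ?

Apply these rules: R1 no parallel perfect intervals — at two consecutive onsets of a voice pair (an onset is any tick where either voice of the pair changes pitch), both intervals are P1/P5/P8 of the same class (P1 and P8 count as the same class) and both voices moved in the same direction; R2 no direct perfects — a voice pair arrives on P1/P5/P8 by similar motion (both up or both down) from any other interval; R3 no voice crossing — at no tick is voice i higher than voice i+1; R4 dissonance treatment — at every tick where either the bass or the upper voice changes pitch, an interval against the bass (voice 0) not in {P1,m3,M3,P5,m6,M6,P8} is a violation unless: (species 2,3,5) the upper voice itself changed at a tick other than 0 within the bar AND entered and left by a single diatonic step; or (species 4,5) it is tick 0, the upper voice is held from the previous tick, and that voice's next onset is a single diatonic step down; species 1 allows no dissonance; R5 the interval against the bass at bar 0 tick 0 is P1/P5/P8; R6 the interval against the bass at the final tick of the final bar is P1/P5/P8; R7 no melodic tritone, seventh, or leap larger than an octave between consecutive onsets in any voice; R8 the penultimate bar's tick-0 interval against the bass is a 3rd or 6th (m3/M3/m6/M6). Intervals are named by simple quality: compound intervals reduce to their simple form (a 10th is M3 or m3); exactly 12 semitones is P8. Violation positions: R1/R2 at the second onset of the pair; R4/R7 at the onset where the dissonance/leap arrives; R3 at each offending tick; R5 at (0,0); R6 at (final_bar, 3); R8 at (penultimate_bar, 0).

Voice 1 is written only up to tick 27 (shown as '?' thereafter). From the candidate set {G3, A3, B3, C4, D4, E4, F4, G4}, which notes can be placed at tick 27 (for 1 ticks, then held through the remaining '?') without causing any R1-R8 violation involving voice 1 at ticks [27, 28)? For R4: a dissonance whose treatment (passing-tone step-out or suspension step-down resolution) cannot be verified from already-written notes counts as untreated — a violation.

{B3, D4, E4, G3, G4}

G3: legal
A3: violates R4
B3: legal
C4: violates R4
D4: legal
E4: legal
F4: violates R4
G4: legal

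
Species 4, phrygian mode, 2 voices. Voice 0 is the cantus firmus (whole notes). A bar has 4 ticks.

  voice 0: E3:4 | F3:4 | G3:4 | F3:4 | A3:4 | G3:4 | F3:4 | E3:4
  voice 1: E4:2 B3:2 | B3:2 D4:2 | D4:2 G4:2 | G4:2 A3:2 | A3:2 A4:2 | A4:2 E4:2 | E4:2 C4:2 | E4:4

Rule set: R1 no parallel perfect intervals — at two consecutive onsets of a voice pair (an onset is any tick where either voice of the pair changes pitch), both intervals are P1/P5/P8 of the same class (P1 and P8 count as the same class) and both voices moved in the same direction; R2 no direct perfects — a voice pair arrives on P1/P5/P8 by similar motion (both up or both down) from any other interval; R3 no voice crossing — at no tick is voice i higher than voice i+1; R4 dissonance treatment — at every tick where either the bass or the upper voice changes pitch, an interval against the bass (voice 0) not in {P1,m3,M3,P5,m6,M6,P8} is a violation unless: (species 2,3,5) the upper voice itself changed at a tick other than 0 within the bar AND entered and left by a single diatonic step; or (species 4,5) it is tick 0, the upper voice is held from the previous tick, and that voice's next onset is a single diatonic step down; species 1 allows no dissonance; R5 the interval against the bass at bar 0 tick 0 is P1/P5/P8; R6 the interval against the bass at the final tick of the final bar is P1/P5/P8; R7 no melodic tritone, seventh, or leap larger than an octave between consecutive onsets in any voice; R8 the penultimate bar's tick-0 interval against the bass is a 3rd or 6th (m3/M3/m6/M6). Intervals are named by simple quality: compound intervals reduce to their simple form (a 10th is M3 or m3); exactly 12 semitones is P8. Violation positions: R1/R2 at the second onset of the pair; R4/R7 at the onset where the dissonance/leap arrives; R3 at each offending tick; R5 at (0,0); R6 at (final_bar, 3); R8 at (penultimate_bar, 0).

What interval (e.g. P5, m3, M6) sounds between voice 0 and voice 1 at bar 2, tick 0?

voice 0=G3 voice 1=D4 -> P5

P5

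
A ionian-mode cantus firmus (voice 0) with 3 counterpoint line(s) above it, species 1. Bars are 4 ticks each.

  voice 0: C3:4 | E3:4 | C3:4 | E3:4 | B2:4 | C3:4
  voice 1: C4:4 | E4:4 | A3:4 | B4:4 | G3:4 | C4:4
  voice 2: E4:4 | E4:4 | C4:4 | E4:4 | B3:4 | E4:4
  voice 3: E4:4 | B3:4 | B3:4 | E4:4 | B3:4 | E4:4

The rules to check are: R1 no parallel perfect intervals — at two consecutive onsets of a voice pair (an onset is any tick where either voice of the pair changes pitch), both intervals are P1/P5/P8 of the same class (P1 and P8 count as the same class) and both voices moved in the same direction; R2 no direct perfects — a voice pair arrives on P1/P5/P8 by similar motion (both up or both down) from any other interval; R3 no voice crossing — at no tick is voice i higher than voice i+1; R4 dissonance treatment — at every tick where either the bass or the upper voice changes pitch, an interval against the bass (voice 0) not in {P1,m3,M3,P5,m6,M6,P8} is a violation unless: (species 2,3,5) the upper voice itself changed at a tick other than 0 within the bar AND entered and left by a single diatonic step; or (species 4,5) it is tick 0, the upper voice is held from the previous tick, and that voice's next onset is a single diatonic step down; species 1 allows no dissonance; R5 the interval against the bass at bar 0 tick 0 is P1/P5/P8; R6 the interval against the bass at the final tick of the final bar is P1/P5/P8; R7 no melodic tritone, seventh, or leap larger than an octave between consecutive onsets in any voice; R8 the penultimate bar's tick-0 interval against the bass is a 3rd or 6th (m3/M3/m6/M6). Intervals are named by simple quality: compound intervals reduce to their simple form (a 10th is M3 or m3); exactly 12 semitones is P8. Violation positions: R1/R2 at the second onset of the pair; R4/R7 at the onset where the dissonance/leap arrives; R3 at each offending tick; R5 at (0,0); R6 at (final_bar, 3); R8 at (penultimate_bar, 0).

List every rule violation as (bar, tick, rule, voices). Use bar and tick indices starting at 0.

bar 0: v0=C3 v1=C4 v2=E4 v3=E4 downbeat M3
bar 1: v0=E3 v1=E4 v2=E4 v3=B3 downbeat P5
bar 2: v0=C3 v1=A3 v2=C4 v3=B3 downbeat M7
bar 3: v0=E3 v1=B4 v2=E4 v3=E4 downbeat P8
bar 4: v0=B2 v1=G3 v2=B3 v3=B3 downbeat P8
bar 5: v0=C3 v1=C4 v2=E4 v3=E4 downbeat M3
  -> R5 @ bar 0 tick 0 v(0, 2): opens on M3
  -> R5 @ bar 0 tick 0 v(0, 3): opens on M3
  -> R1 @ bar 1 tick 0 v(0, 1): C3/C4 P8 -> E3/E4 P8 similar
  -> R3 @ bar 1 tick 0 v(2, 3): E4 above B3
  -> R3 @ bar 1 tick 1 v(2, 3): E4 above B3
  -> R3 @ bar 1 tick 2 v(2, 3): E4 above B3
  -> R3 @ bar 1 tick 3 v(2, 3): E4 above B3
  -> R1 @ bar 2 tick 0 v(0, 2): E3/E4 P8 -> C3/C4 P8 similar
  -> R3 @ bar 2 tick 0 v(2, 3): C4 above B3
  -> R4 @ bar 2 tick 0 v(0, 3): C3/B3 M7 untreated
  -> R3 @ bar 2 tick 1 v(2, 3): C4 above B3
  -> R3 @ bar 2 tick 2 v(2, 3): C4 above B3
  -> R3 @ bar 2 tick 3 v(2, 3): C4 above B3
  -> R1 @ bar 3 tick 0 v(0, 2): C3/C4 P8 -> E3/E4 P8 similar
  -> R2 @ bar 3 tick 0 v(0, 1): C3/A3 M6 -> E3/B4 P5 similar
  -> R2 @ bar 3 tick 0 v(0, 3): C3/B3 M7 -> E3/E4 P8 similar
  -> R2 @ bar 3 tick 0 v(1, 2): A3/C4 m3 -> B4/E4 P5 similar
  -> R2 @ bar 3 tick 0 v(1, 3): A3/B3 M2 -> B4/E4 P5 similar
  -> R2 @ bar 3 tick 0 v(2, 3): C4/B3 m2 -> E4/E4 P1 similar
  -> R3 @ bar 3 tick 0 v(1, 2): B4 above E4
  -> R7 @ bar 3 tick 0 v(1,): A3->B4 leap 14st
  -> R3 @ bar 3 tick 1 v(1, 2): B4 above E4
  -> R3 @ bar 3 tick 2 v(1, 2): B4 above E4
  -> R3 @ bar 3 tick 3 v(1, 2): B4 above E4
  -> R1 @ bar 4 tick 0 v(0, 2): E3/E4 P8 -> B2/B3 P8 similar
  -> R1 @ bar 4 tick 0 v(0, 3): E3/E4 P8 -> B2/B3 P8 similar
  -> R1 @ bar 4 tick 0 v(2, 3): E4/E4 P1 -> B3/B3 P1 similar
  -> R7 @ bar 4 tick 0 v(1,): B4->G3 leap 16st
  -> R8 @ bar 4 tick 0 v(0, 2): penult P8 not 3rd/6th
  -> R8 @ bar 4 tick 0 v(0, 3): penult P8 not 3rd/6th
  -> R1 @ bar 5 tick 0 v(2, 3): B3/B3 P1 -> E4/E4 P1 similar
  -> R2 @ bar 5 tick 0 v(0, 1): B2/G3 m6 -> C3/C4 P8 similar
  -> R6 @ bar 5 tick 3 v(0, 2): closes on M3
  -> R6 @ bar 5 tick 3 v(0, 3): closes on M3

(0, 0, R5, (0, 2))
(0, 0, R5, (0, 3))
(1, 0, R1, (0, 1))
(1, 0, R3, (2, 3))
(1, 1, R3, (2, 3))
(1, 2, R3, (2, 3))
(1, 3, R3, (2, 3))
(2, 0, R1, (0, 2))
(2, 0, R3, (2, 3))
(2, 0, R4, (0, 3))
(2, 1, R3, (2, 3))
(2, 2, R3, (2, 3))
(2, 3, R3, (2, 3))
(3, 0, R1, (0, 2))
(3, 0, R2, (0, 1))
(3, 0, R2, (0, 3))
(3, 0, R2, (1, 2))
(3, 0, R2, (1, 3))
(3, 0, R2, (2, 3))
(3, 0, R3, (1, 2))
(3, 0, R7, (1,))
(3, 1, R3, (1, 2))
(3, 2, R3, (1, 2))
(3, 3, R3, (1, 2))
(4, 0, R1, (0, 2))
(4, 0, R1, (0, 3))
(4, 0, R1, (2, 3))
(4, 0, R7, (1,))
(4, 0, R8, (0, 2))
(4, 0, R8, (0, 3))
(5, 0, R1, (2, 3))
(5, 0, R2, (0, 1))
(5, 3, R6, (0, 2))
(5, 3, R6, (0, 3))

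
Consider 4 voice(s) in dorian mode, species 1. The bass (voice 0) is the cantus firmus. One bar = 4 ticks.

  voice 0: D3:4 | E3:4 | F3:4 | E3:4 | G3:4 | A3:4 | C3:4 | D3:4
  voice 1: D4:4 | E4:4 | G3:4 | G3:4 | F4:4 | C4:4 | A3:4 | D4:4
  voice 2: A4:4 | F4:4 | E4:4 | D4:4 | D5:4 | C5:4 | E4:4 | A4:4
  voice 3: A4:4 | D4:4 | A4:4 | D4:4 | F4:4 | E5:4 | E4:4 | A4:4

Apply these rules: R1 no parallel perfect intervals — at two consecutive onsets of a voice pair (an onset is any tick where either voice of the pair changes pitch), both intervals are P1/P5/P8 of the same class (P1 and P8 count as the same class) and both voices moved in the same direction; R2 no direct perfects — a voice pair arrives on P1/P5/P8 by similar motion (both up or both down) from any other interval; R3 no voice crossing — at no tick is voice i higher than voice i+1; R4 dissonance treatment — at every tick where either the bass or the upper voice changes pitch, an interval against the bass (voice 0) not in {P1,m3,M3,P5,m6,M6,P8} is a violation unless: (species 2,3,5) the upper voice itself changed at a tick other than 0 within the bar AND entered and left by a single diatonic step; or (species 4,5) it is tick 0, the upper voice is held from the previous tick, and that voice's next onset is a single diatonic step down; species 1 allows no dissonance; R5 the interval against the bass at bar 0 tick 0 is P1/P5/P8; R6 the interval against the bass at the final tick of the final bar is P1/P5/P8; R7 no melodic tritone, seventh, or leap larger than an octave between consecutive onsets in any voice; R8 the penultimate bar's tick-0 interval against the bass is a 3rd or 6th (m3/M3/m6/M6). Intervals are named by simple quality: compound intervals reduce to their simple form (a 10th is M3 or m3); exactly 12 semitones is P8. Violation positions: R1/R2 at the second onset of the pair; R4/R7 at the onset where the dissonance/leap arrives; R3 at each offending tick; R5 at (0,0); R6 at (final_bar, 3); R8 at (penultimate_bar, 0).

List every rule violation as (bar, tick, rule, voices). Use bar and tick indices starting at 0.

(1, 0, R1, (0, 1))
(1, 0, R3, (2, 3))
(1, 0, R4, (0, 2))
(1, 0, R4, (0, 3))
(1, 1, R3, (2, 3))
(1, 2, R3, (2, 3))
(1, 3, R3, (2, 3))
(2, 0, R4, (0, 1))
(2, 0, R4, (0, 2))
(3, 0, R2, (2, 3))
(3, 0, R4, (0, 2))
(3, 0, R4, (0, 3))
(4, 0, R2, (0, 2))
(4, 0, R2, (1, 3))
(4, 0, R3, (2, 3))
(4, 0, R4, (0, 1))
(4, 0, R4, (0, 3))
(4, 0, R7, (1,))
(4, 1, R3, (2, 3))
(4, 2, R3, (2, 3))
(4, 3, R3, (2, 3))
(5, 0, R2, (0, 3))
(5, 0, R2, (1, 2))
(5, 0, R7, (3,))
(6, 0, R2, (1, 2))
(6, 0, R2, (1, 3))
(6, 0, R2, (2, 3))
(7, 0, R1, (1, 2))
(7, 0, R1, (1, 3))
(7, 0, R1, (2, 3))
(7, 0, R2, (0, 1))
(7, 0, R2, (0, 2))
(7, 0, R2, (0, 3))

bar 0: v0=D3 v1=D4 v2=A4 v3=A4 downbeat P5
bar 1: v0=E3 v1=E4 v2=F4 v3=D4 downbeat m7
bar 2: v0=F3 v1=G3 v2=E4 v3=A4 downbeat M3
bar 3: v0=E3 v1=G3 v2=D4 v3=D4 downbeat m7
bar 4: v0=G3 v1=F4 v2=D5 v3=F4 downbeat m7
bar 5: v0=A3 v1=C4 v2=C5 v3=E5 downbeat P5
bar 6: v0=C3 v1=A3 v2=E4 v3=E4 downbeat M3
bar 7: v0=D3 v1=D4 v2=A4 v3=A4 downbeat P5
  -> R1 @ bar 1 tick 0 v(0, 1): D3/D4 P8 -> E3/E4 P8 similar
  -> R3 @ bar 1 tick 0 v(2, 3): F4 above D4
  -> R4 @ bar 1 tick 0 v(0, 2): E3/F4 m2 untreated
  -> R4 @ bar 1 tick 0 v(0, 3): E3/D4 m7 untreated
  -> R3 @ bar 1 tick 1 v(2, 3): F4 above D4
  -> R3 @ bar 1 tick 2 v(2, 3): F4 above D4
  -> R3 @ bar 1 tick 3 v(2, 3): F4 above D4
  -> R4 @ bar 2 tick 0 v(0, 1): F3/G3 M2 untreated
  -> R4 @ bar 2 tick 0 v(0, 2): F3/E4 M7 untreated
  -> R2 @ bar 3 tick 0 v(2, 3): E4/A4 P4 -> D4/D4 P1 similar
  -> R4 @ bar 3 tick 0 v(0, 2): E3/D4 m7 untreated
  -> R4 @ bar 3 tick 0 v(0, 3): E3/D4 m7 untreated
  -> R2 @ bar 4 tick 0 v(0, 2): E3/D4 m7 -> G3/D5 P5 similar
  -> R2 @ bar 4 tick 0 v(1, 3): G3/D4 P5 -> F4/F4 P1 similar
  -> R3 @ bar 4 tick 0 v(2, 3): D5 above F4
  -> R4 @ bar 4 tick 0 v(0, 1): G3/F4 m7 untreated
  -> R4 @ bar 4 tick 0 v(0, 3): G3/F4 m7 untreated
  -> R7 @ bar 4 tick 0 v(1,): G3->F4 leap 10st
  -> R3 @ bar 4 tick 1 v(2, 3): D5 above F4
  -> R3 @ bar 4 tick 2 v(2, 3): D5 above F4
  -> R3 @ bar 4 tick 3 v(2, 3): D5 above F4
  -> R2 @ bar 5 tick 0 v(0, 3): G3/F4 m7 -> A3/E5 P5 similar
  -> R2 @ bar 5 tick 0 v(1, 2): F4/D5 M6 -> C4/C5 P8 similar
  -> R7 @ bar 5 tick 0 v(3,): F4->E5 leap 11st
  -> R2 @ bar 6 tick 0 v(1, 2): C4/C5 P8 -> A3/E4 P5 similar
  -> R2 @ bar 6 tick 0 v(1, 3): C4/E5 M3 -> A3/E4 P5 similar
  -> R2 @ bar 6 tick 0 v(2, 3): C5/E5 M3 -> E4/E4 P1 similar
  -> R1 @ bar 7 tick 0 v(1, 2): A3/E4 P5 -> D4/A4 P5 similar
  -> R1 @ bar 7 tick 0 v(1, 3): A3/E4 P5 -> D4/A4 P5 similar
  -> R1 @ bar 7 tick 0 v(2, 3): E4/E4 P1 -> A4/A4 P1 similar
  -> R2 @ bar 7 tick 0 v(0, 1): C3/A3 M6 -> D3/D4 P8 similar
  -> R2 @ bar 7 tick 0 v(0, 2): C3/E4 M3 -> D3/A4 P5 similar
  -> R2 @ bar 7 tick 0 v(0, 3): C3/E4 M3 -> D3/A4 P5 similar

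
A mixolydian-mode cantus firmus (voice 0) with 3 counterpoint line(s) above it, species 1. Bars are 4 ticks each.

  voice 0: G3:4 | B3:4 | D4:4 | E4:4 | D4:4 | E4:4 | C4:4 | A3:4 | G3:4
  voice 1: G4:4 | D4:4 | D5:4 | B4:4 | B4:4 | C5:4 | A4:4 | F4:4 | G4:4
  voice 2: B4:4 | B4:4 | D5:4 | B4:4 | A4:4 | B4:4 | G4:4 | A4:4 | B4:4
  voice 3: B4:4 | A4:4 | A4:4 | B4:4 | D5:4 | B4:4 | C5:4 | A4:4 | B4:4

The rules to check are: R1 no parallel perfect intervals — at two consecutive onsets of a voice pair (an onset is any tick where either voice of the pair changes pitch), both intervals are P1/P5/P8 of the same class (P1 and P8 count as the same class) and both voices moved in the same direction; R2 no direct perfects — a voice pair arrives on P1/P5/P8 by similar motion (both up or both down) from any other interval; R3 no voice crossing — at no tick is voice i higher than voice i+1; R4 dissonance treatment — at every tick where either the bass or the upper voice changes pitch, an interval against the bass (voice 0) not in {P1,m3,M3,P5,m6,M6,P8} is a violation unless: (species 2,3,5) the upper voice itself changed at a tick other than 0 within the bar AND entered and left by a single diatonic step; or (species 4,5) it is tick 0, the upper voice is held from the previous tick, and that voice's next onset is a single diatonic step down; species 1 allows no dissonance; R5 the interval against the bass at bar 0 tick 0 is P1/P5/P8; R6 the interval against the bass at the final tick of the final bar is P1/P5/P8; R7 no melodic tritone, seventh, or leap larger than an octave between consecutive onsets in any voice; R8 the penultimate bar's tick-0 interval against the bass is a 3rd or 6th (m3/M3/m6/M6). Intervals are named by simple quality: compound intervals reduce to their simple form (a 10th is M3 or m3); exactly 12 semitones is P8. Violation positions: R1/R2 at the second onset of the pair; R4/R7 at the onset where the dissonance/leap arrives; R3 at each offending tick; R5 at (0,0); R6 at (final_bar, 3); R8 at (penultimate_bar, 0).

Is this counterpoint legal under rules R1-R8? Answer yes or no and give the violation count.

bar 0: v0=G3 v1=G4 v2=B4 v3=B4 (M3)
bar 1: v0=B3 v1=D4 v2=B4 v3=A4 (m7)
bar 2: v0=D4 v1=D5 v2=D5 v3=A4 (P5)
bar 3: v0=E4 v1=B4 v2=B4 v3=B4 (P5)
bar 4: v0=D4 v1=B4 v2=A4 v3=D5 (P8)
bar 5: v0=E4 v1=C5 v2=B4 v3=B4 (P5)
bar 6: v0=C4 v1=A4 v2=G4 v3=C5 (P8)
bar 7: v0=A3 v1=F4 v2=A4 v3=A4 (P8)
bar 8: v0=G3 v1=G4 v2=B4 v3=B4 (M3)
  R5 @ bar0.0: opens on M3
  R5 @ bar0.0: opens on M3
  R2 @ bar1.0: G4/B4 M3 -> D4/A4 P5 similar
  R3 @ bar1.0: B4 above A4
  R4 @ bar1.0: B3/A4 m7 untreated
  R3 @ bar1.1: B4 above A4
  R3 @ bar1.2: B4 above A4
  R3 @ bar1.3: B4 above A4
  R1 @ bar2.0: B3/B4 P8 -> D4/D5 P8 similar
  R2 @ bar2.0: B3/D4 m3 -> D4/D5 P8 similar
  R2 @ bar2.0: D4/B4 M6 -> D5/D5 P1 similar
  R3 @ bar2.0: D5 above A4
  R3 @ bar2.1: D5 above A4
  R3 @ bar2.2: D5 above A4
  R3 @ bar2.3: D5 above A4
  R1 @ bar3.0: D4/A4 P5 -> E4/B4 P5 similar
  R1 @ bar3.0: D5/D5 P1 -> B4/B4 P1 similar
  R1 @ bar4.0: E4/B4 P5 -> D4/A4 P5 similar
  R3 @ bar4.0: B4 above A4
  R3 @ bar4.1: B4 above A4
  R3 @ bar4.2: B4 above A4
  R3 @ bar4.3: B4 above A4
  R1 @ bar5.0: D4/A4 P5 -> E4/B4 P5 similar
  R3 @ bar5.0: C5 above B4
  R3 @ bar5.1: C5 above B4
  R3 @ bar5.2: C5 above B4
  R3 @ bar5.3: C5 above B4
  R1 @ bar6.0: E4/B4 P5 -> C4/G4 P5 similar
  R3 @ bar6.0: A4 above G4
  R3 @ bar6.1: A4 above G4
  R3 @ bar6.2: A4 above G4
  R3 @ bar6.3: A4 above G4
  R1 @ bar7.0: C4/C5 P8 -> A3/A4 P8 similar
  R8 @ bar7.0: penult P8 not 3rd/6th
  R8 @ bar7.0: penult P8 not 3rd/6th
  R1 @ bar8.0: A4/A4 P1 -> B4/B4 P1 similar
  R6 @ bar8.3: closes on M3
  R6 @ bar8.3: closes on M3

No (38 violations)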